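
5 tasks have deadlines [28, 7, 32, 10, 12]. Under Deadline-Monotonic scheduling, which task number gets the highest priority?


Sort tasks by relative deadline (ascending):
  Task 2: deadline = 7
  Task 4: deadline = 10
  Task 5: deadline = 12
  Task 1: deadline = 28
  Task 3: deadline = 32
Priority order (highest first): [2, 4, 5, 1, 3]
Highest priority task = 2

2


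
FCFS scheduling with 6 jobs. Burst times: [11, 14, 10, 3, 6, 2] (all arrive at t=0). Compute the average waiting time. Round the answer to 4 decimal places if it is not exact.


FCFS order (as given): [11, 14, 10, 3, 6, 2]
Waiting times:
  Job 1: wait = 0
  Job 2: wait = 11
  Job 3: wait = 25
  Job 4: wait = 35
  Job 5: wait = 38
  Job 6: wait = 44
Sum of waiting times = 153
Average waiting time = 153/6 = 25.5

25.5


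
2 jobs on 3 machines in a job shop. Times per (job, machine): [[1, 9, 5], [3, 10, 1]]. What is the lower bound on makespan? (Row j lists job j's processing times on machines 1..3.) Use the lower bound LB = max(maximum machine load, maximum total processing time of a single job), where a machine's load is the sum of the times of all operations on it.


Machine loads:
  Machine 1: 1 + 3 = 4
  Machine 2: 9 + 10 = 19
  Machine 3: 5 + 1 = 6
Max machine load = 19
Job totals:
  Job 1: 15
  Job 2: 14
Max job total = 15
Lower bound = max(19, 15) = 19

19


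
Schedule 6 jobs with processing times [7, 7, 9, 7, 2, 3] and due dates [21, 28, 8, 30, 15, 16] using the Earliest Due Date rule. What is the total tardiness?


Sort by due date (EDD order): [(9, 8), (2, 15), (3, 16), (7, 21), (7, 28), (7, 30)]
Compute completion times and tardiness:
  Job 1: p=9, d=8, C=9, tardiness=max(0,9-8)=1
  Job 2: p=2, d=15, C=11, tardiness=max(0,11-15)=0
  Job 3: p=3, d=16, C=14, tardiness=max(0,14-16)=0
  Job 4: p=7, d=21, C=21, tardiness=max(0,21-21)=0
  Job 5: p=7, d=28, C=28, tardiness=max(0,28-28)=0
  Job 6: p=7, d=30, C=35, tardiness=max(0,35-30)=5
Total tardiness = 6

6


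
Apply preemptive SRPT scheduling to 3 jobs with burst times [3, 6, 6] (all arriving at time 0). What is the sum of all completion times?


Since all jobs arrive at t=0, SRPT equals SPT ordering.
SPT order: [3, 6, 6]
Completion times:
  Job 1: p=3, C=3
  Job 2: p=6, C=9
  Job 3: p=6, C=15
Total completion time = 3 + 9 + 15 = 27

27


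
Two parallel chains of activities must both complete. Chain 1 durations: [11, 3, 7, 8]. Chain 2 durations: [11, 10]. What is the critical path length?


Path A total = 11 + 3 + 7 + 8 = 29
Path B total = 11 + 10 = 21
Critical path = longest path = max(29, 21) = 29

29


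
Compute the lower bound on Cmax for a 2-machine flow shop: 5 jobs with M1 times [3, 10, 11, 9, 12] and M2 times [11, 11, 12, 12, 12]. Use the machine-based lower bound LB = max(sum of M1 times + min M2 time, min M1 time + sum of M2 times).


LB1 = sum(M1 times) + min(M2 times) = 45 + 11 = 56
LB2 = min(M1 times) + sum(M2 times) = 3 + 58 = 61
Lower bound = max(LB1, LB2) = max(56, 61) = 61

61


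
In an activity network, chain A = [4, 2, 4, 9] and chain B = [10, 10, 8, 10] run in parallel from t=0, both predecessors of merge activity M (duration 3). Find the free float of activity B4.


ES(B4) = sum of predecessors on chain B = 28
EF(B4) = ES + duration = 28 + 10 = 38
Successor of B4 is M. ES(M) = max(sum(A), sum(B)) = max(19, 38) = 38
Free float = ES(successor) - EF(current) = 38 - 38 = 0

0


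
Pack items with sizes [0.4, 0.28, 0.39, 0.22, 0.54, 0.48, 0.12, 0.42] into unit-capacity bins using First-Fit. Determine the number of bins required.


Place items sequentially using First-Fit:
  Item 0.4 -> new Bin 1
  Item 0.28 -> Bin 1 (now 0.68)
  Item 0.39 -> new Bin 2
  Item 0.22 -> Bin 1 (now 0.9)
  Item 0.54 -> Bin 2 (now 0.93)
  Item 0.48 -> new Bin 3
  Item 0.12 -> Bin 3 (now 0.6)
  Item 0.42 -> new Bin 4
Total bins used = 4

4


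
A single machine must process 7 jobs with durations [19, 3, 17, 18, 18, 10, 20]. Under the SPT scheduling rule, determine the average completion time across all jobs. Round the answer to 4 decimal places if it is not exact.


Sort jobs by processing time (SPT order): [3, 10, 17, 18, 18, 19, 20]
Compute completion times sequentially:
  Job 1: processing = 3, completes at 3
  Job 2: processing = 10, completes at 13
  Job 3: processing = 17, completes at 30
  Job 4: processing = 18, completes at 48
  Job 5: processing = 18, completes at 66
  Job 6: processing = 19, completes at 85
  Job 7: processing = 20, completes at 105
Sum of completion times = 350
Average completion time = 350/7 = 50.0

50.0


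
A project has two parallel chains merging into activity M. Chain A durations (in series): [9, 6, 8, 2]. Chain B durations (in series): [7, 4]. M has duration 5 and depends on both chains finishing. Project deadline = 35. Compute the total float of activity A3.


Forward pass: ES(A3) = sum of predecessors on chain A = 15
EF = ES + duration = 15 + 8 = 23
Backward pass: LF(M) = deadline = 35; LS(M) = 35 - 5 = 30
LF(A3) = LS(M) - sum(successors on chain A) = 30 - 2 = 28
LS = LF - duration = 28 - 8 = 20
Total float = LS - ES = 20 - 15 = 5

5


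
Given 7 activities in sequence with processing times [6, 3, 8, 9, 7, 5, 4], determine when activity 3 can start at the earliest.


Activity 3 starts after activities 1 through 2 complete.
Predecessor durations: [6, 3]
ES = 6 + 3 = 9

9


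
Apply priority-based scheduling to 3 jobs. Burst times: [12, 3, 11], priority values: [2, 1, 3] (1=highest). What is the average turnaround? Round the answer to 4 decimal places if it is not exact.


Sort by priority (ascending = highest first):
Order: [(1, 3), (2, 12), (3, 11)]
Completion times:
  Priority 1, burst=3, C=3
  Priority 2, burst=12, C=15
  Priority 3, burst=11, C=26
Average turnaround = 44/3 = 14.6667

14.6667


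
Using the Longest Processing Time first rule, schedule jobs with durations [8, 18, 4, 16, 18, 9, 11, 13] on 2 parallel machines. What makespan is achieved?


Sort jobs in decreasing order (LPT): [18, 18, 16, 13, 11, 9, 8, 4]
Assign each job to the least loaded machine:
  Machine 1: jobs [18, 16, 9, 4], load = 47
  Machine 2: jobs [18, 13, 11, 8], load = 50
Makespan = max load = 50

50


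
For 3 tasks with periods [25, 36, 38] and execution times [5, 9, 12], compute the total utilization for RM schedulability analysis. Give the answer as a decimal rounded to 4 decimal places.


Compute individual utilizations (exact fractions):
  Task 1: C/T = 5/25 = 1/5 (approx. 0.2)
  Task 2: C/T = 9/36 = 1/4 (approx. 0.25)
  Task 3: C/T = 12/38 = 6/19 (approx. 0.3158)
Total utilization U = 1/5 + 1/4 + 6/19 = 291/380
Rounded to 4 decimal places: U = 0.7658
RM (Liu & Layland) bound for 3 tasks = 0.779763; compare with U = 291/380 (approx. 0.765789)
U <= bound, so schedulable by RM sufficient condition.

0.7658


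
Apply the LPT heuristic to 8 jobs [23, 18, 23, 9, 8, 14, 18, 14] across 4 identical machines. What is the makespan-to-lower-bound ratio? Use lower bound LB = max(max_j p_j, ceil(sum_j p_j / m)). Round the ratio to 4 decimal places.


LPT order: [23, 23, 18, 18, 14, 14, 9, 8]
Machine loads after assignment: [32, 31, 32, 32]
LPT makespan = 32
Lower bound = max(max_job, ceil(total/4)) = max(23, 32) = 32
Ratio = 32 / 32 = 1.0

1.0


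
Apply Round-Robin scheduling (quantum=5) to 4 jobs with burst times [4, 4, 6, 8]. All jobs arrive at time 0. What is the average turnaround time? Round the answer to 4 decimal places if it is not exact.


Time quantum = 5
Execution trace:
  J1 runs 4 units, time = 4
  J2 runs 4 units, time = 8
  J3 runs 5 units, time = 13
  J4 runs 5 units, time = 18
  J3 runs 1 units, time = 19
  J4 runs 3 units, time = 22
Finish times: [4, 8, 19, 22]
Average turnaround = 53/4 = 13.25

13.25


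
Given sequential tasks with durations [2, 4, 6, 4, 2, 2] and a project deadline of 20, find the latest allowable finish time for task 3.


LF(activity 3) = deadline - sum of successor durations
Successors: activities 4 through 6 with durations [4, 2, 2]
Sum of successor durations = 8
LF = 20 - 8 = 12

12


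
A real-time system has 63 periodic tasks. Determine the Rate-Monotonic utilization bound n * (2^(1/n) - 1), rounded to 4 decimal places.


Compute 2^(1/63) = 1.0110630845
Subtract 1: 1.0110630845 - 1 = 0.0110630845
Multiply by n: 63 * 0.0110630845 = 0.6969743235
Round to 4 dp: 0.6970

0.6970


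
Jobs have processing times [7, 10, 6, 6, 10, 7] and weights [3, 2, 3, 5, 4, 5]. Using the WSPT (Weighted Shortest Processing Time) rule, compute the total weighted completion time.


Compute p/w ratios and sort ascending (WSPT): [(6, 5), (7, 5), (6, 3), (7, 3), (10, 4), (10, 2)]
Compute weighted completion times:
  Job (p=6,w=5): C=6, w*C=5*6=30
  Job (p=7,w=5): C=13, w*C=5*13=65
  Job (p=6,w=3): C=19, w*C=3*19=57
  Job (p=7,w=3): C=26, w*C=3*26=78
  Job (p=10,w=4): C=36, w*C=4*36=144
  Job (p=10,w=2): C=46, w*C=2*46=92
Total weighted completion time = 466

466


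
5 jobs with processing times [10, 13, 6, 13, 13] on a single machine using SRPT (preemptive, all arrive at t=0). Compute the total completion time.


Since all jobs arrive at t=0, SRPT equals SPT ordering.
SPT order: [6, 10, 13, 13, 13]
Completion times:
  Job 1: p=6, C=6
  Job 2: p=10, C=16
  Job 3: p=13, C=29
  Job 4: p=13, C=42
  Job 5: p=13, C=55
Total completion time = 6 + 16 + 29 + 42 + 55 = 148

148


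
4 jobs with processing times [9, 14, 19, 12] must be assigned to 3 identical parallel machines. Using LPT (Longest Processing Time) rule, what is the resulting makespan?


Sort jobs in decreasing order (LPT): [19, 14, 12, 9]
Assign each job to the least loaded machine:
  Machine 1: jobs [19], load = 19
  Machine 2: jobs [14], load = 14
  Machine 3: jobs [12, 9], load = 21
Makespan = max load = 21

21


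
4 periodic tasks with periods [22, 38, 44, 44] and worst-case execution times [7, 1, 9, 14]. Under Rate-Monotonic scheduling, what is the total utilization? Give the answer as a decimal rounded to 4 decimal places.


Compute individual utilizations (exact fractions):
  Task 1: C/T = 7/22 (approx. 0.3182)
  Task 2: C/T = 1/38 (approx. 0.0263)
  Task 3: C/T = 9/44 (approx. 0.2045)
  Task 4: C/T = 14/44 = 7/22 (approx. 0.3182)
Total utilization U = 7/22 + 1/38 + 9/44 + 7/22 = 725/836
Rounded to 4 decimal places: U = 0.8672
RM (Liu & Layland) bound for 4 tasks = 0.756828; compare with U = 725/836 (approx. 0.867225)
bound < U <= 1, so the RM sufficient condition is not met (inconclusive; an exact test such as response-time analysis is needed).

0.8672


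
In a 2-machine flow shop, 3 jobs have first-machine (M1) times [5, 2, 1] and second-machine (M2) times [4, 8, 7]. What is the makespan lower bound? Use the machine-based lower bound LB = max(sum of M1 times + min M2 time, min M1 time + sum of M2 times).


LB1 = sum(M1 times) + min(M2 times) = 8 + 4 = 12
LB2 = min(M1 times) + sum(M2 times) = 1 + 19 = 20
Lower bound = max(LB1, LB2) = max(12, 20) = 20

20


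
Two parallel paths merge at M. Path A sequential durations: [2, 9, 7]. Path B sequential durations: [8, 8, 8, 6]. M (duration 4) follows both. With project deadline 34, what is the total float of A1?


Forward pass: ES(A1) = sum of predecessors on chain A = 0
EF = ES + duration = 0 + 2 = 2
Backward pass: LF(M) = deadline = 34; LS(M) = 34 - 4 = 30
LF(A1) = LS(M) - sum(successors on chain A) = 30 - 16 = 14
LS = LF - duration = 14 - 2 = 12
Total float = LS - ES = 12 - 0 = 12

12


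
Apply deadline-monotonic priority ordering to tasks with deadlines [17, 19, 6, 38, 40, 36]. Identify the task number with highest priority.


Sort tasks by relative deadline (ascending):
  Task 3: deadline = 6
  Task 1: deadline = 17
  Task 2: deadline = 19
  Task 6: deadline = 36
  Task 4: deadline = 38
  Task 5: deadline = 40
Priority order (highest first): [3, 1, 2, 6, 4, 5]
Highest priority task = 3

3


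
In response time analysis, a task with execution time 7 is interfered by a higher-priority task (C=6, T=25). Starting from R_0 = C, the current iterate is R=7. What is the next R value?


R_next = C + ceil(R_prev / T_hp) * C_hp
ceil(7 / 25) = ceil(0.28) = 1
Interference = 1 * 6 = 6
R_next = 7 + 6 = 13

13


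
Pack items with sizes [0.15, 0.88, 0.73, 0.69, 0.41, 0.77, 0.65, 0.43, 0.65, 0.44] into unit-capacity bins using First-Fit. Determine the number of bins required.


Place items sequentially using First-Fit:
  Item 0.15 -> new Bin 1
  Item 0.88 -> new Bin 2
  Item 0.73 -> Bin 1 (now 0.88)
  Item 0.69 -> new Bin 3
  Item 0.41 -> new Bin 4
  Item 0.77 -> new Bin 5
  Item 0.65 -> new Bin 6
  Item 0.43 -> Bin 4 (now 0.84)
  Item 0.65 -> new Bin 7
  Item 0.44 -> new Bin 8
Total bins used = 8

8


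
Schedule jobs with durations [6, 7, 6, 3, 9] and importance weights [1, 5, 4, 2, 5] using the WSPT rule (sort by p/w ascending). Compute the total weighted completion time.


Compute p/w ratios and sort ascending (WSPT): [(7, 5), (6, 4), (3, 2), (9, 5), (6, 1)]
Compute weighted completion times:
  Job (p=7,w=5): C=7, w*C=5*7=35
  Job (p=6,w=4): C=13, w*C=4*13=52
  Job (p=3,w=2): C=16, w*C=2*16=32
  Job (p=9,w=5): C=25, w*C=5*25=125
  Job (p=6,w=1): C=31, w*C=1*31=31
Total weighted completion time = 275

275


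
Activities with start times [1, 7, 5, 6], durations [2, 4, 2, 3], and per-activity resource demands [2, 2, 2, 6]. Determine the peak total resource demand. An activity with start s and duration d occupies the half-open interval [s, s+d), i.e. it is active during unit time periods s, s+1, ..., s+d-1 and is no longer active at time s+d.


Each activity i is active on [start_i, start_i + duration_i).
Compute total resource usage per time slot:
  t=0: active resources = [], total = 0
  t=1: active resources = [2], total = 2
  t=2: active resources = [2], total = 2
  t=3: active resources = [], total = 0
  t=4: active resources = [], total = 0
  t=5: active resources = [2], total = 2
  t=6: active resources = [2, 6], total = 8
  t=7: active resources = [2, 6], total = 8
  t=8: active resources = [2, 6], total = 8
  t=9: active resources = [2], total = 2
  t=10: active resources = [2], total = 2
Peak resource demand = 8

8


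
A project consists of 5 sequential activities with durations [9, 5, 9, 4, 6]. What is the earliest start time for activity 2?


Activity 2 starts after activities 1 through 1 complete.
Predecessor durations: [9]
ES = 9 = 9

9


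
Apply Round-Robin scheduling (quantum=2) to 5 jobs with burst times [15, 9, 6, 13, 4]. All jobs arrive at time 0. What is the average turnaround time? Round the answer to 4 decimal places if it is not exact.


Time quantum = 2
Execution trace:
  J1 runs 2 units, time = 2
  J2 runs 2 units, time = 4
  J3 runs 2 units, time = 6
  J4 runs 2 units, time = 8
  J5 runs 2 units, time = 10
  J1 runs 2 units, time = 12
  J2 runs 2 units, time = 14
  J3 runs 2 units, time = 16
  J4 runs 2 units, time = 18
  J5 runs 2 units, time = 20
  J1 runs 2 units, time = 22
  J2 runs 2 units, time = 24
  J3 runs 2 units, time = 26
  J4 runs 2 units, time = 28
  J1 runs 2 units, time = 30
  J2 runs 2 units, time = 32
  J4 runs 2 units, time = 34
  J1 runs 2 units, time = 36
  J2 runs 1 units, time = 37
  J4 runs 2 units, time = 39
  J1 runs 2 units, time = 41
  J4 runs 2 units, time = 43
  J1 runs 2 units, time = 45
  J4 runs 1 units, time = 46
  J1 runs 1 units, time = 47
Finish times: [47, 37, 26, 46, 20]
Average turnaround = 176/5 = 35.2

35.2


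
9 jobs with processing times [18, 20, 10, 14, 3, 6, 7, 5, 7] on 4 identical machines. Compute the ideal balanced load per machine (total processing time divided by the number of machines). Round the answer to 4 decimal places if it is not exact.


Total processing time = 18 + 20 + 10 + 14 + 3 + 6 + 7 + 5 + 7 = 90
Number of machines = 4
Ideal balanced load = 90 / 4 = 22.5

22.5


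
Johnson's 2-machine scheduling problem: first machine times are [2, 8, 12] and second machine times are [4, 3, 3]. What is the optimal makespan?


Apply Johnson's rule:
  Group 1 (a <= b): [(1, 2, 4)]
  Group 2 (a > b): [(2, 8, 3), (3, 12, 3)]
Optimal job order: [1, 2, 3]
Schedule:
  Job 1: M1 done at 2, M2 done at 6
  Job 2: M1 done at 10, M2 done at 13
  Job 3: M1 done at 22, M2 done at 25
Makespan = 25

25


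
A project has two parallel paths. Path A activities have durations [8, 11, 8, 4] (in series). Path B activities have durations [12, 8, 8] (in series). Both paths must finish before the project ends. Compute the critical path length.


Path A total = 8 + 11 + 8 + 4 = 31
Path B total = 12 + 8 + 8 = 28
Critical path = longest path = max(31, 28) = 31

31


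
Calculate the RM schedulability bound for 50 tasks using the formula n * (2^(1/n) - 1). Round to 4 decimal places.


Compute 2^(1/50) = 1.0139594798
Subtract 1: 1.0139594798 - 1 = 0.0139594798
Multiply by n: 50 * 0.0139594798 = 0.6979739900
Round to 4 dp: 0.6980

0.6980


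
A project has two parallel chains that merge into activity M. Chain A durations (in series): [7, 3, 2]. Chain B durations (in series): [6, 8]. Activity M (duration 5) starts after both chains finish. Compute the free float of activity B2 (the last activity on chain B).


ES(B2) = sum of predecessors on chain B = 6
EF(B2) = ES + duration = 6 + 8 = 14
Successor of B2 is M. ES(M) = max(sum(A), sum(B)) = max(12, 14) = 14
Free float = ES(successor) - EF(current) = 14 - 14 = 0

0


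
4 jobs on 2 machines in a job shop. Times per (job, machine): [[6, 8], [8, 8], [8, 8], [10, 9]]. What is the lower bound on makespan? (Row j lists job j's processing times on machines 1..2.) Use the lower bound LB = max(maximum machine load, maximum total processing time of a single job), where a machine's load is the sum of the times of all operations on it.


Machine loads:
  Machine 1: 6 + 8 + 8 + 10 = 32
  Machine 2: 8 + 8 + 8 + 9 = 33
Max machine load = 33
Job totals:
  Job 1: 14
  Job 2: 16
  Job 3: 16
  Job 4: 19
Max job total = 19
Lower bound = max(33, 19) = 33

33


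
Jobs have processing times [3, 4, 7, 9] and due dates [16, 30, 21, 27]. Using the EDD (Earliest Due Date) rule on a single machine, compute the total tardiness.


Sort by due date (EDD order): [(3, 16), (7, 21), (9, 27), (4, 30)]
Compute completion times and tardiness:
  Job 1: p=3, d=16, C=3, tardiness=max(0,3-16)=0
  Job 2: p=7, d=21, C=10, tardiness=max(0,10-21)=0
  Job 3: p=9, d=27, C=19, tardiness=max(0,19-27)=0
  Job 4: p=4, d=30, C=23, tardiness=max(0,23-30)=0
Total tardiness = 0

0


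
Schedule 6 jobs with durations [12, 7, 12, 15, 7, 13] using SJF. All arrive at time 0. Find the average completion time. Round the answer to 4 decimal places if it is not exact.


SJF order (ascending): [7, 7, 12, 12, 13, 15]
Completion times:
  Job 1: burst=7, C=7
  Job 2: burst=7, C=14
  Job 3: burst=12, C=26
  Job 4: burst=12, C=38
  Job 5: burst=13, C=51
  Job 6: burst=15, C=66
Average completion = 202/6 = 33.6667

33.6667


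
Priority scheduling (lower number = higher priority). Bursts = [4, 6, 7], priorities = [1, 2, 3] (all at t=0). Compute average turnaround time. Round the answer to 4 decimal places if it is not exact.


Sort by priority (ascending = highest first):
Order: [(1, 4), (2, 6), (3, 7)]
Completion times:
  Priority 1, burst=4, C=4
  Priority 2, burst=6, C=10
  Priority 3, burst=7, C=17
Average turnaround = 31/3 = 10.3333

10.3333


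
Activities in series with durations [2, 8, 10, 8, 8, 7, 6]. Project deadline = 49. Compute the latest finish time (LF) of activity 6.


LF(activity 6) = deadline - sum of successor durations
Successors: activities 7 through 7 with durations [6]
Sum of successor durations = 6
LF = 49 - 6 = 43

43


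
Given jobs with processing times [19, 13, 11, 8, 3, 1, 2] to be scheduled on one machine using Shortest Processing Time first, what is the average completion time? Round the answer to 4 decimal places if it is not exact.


Sort jobs by processing time (SPT order): [1, 2, 3, 8, 11, 13, 19]
Compute completion times sequentially:
  Job 1: processing = 1, completes at 1
  Job 2: processing = 2, completes at 3
  Job 3: processing = 3, completes at 6
  Job 4: processing = 8, completes at 14
  Job 5: processing = 11, completes at 25
  Job 6: processing = 13, completes at 38
  Job 7: processing = 19, completes at 57
Sum of completion times = 144
Average completion time = 144/7 = 20.5714

20.5714


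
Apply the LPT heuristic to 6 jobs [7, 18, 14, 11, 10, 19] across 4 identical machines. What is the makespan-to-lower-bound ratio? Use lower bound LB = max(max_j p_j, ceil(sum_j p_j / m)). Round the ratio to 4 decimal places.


LPT order: [19, 18, 14, 11, 10, 7]
Machine loads after assignment: [19, 18, 21, 21]
LPT makespan = 21
Lower bound = max(max_job, ceil(total/4)) = max(19, 20) = 20
Ratio = 21 / 20 = 1.05

1.05


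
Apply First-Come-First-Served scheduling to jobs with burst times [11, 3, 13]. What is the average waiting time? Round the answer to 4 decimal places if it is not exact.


FCFS order (as given): [11, 3, 13]
Waiting times:
  Job 1: wait = 0
  Job 2: wait = 11
  Job 3: wait = 14
Sum of waiting times = 25
Average waiting time = 25/3 = 8.3333

8.3333


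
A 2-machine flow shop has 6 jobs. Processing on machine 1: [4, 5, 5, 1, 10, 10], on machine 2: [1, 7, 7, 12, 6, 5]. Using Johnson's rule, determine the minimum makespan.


Apply Johnson's rule:
  Group 1 (a <= b): [(4, 1, 12), (2, 5, 7), (3, 5, 7)]
  Group 2 (a > b): [(5, 10, 6), (6, 10, 5), (1, 4, 1)]
Optimal job order: [4, 2, 3, 5, 6, 1]
Schedule:
  Job 4: M1 done at 1, M2 done at 13
  Job 2: M1 done at 6, M2 done at 20
  Job 3: M1 done at 11, M2 done at 27
  Job 5: M1 done at 21, M2 done at 33
  Job 6: M1 done at 31, M2 done at 38
  Job 1: M1 done at 35, M2 done at 39
Makespan = 39

39


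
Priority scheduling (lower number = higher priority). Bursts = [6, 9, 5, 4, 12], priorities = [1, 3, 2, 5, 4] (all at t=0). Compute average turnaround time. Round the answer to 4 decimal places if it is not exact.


Sort by priority (ascending = highest first):
Order: [(1, 6), (2, 5), (3, 9), (4, 12), (5, 4)]
Completion times:
  Priority 1, burst=6, C=6
  Priority 2, burst=5, C=11
  Priority 3, burst=9, C=20
  Priority 4, burst=12, C=32
  Priority 5, burst=4, C=36
Average turnaround = 105/5 = 21.0

21.0


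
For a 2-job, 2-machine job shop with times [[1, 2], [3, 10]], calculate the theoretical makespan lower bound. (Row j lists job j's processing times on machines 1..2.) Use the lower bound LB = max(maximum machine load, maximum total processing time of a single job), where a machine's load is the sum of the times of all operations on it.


Machine loads:
  Machine 1: 1 + 3 = 4
  Machine 2: 2 + 10 = 12
Max machine load = 12
Job totals:
  Job 1: 3
  Job 2: 13
Max job total = 13
Lower bound = max(12, 13) = 13

13


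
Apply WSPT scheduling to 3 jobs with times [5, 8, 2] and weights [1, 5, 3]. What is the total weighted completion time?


Compute p/w ratios and sort ascending (WSPT): [(2, 3), (8, 5), (5, 1)]
Compute weighted completion times:
  Job (p=2,w=3): C=2, w*C=3*2=6
  Job (p=8,w=5): C=10, w*C=5*10=50
  Job (p=5,w=1): C=15, w*C=1*15=15
Total weighted completion time = 71

71


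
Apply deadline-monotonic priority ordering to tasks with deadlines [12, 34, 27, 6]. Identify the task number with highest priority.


Sort tasks by relative deadline (ascending):
  Task 4: deadline = 6
  Task 1: deadline = 12
  Task 3: deadline = 27
  Task 2: deadline = 34
Priority order (highest first): [4, 1, 3, 2]
Highest priority task = 4

4


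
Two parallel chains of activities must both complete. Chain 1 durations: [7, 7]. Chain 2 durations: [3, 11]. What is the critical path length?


Path A total = 7 + 7 = 14
Path B total = 3 + 11 = 14
Critical path = longest path = max(14, 14) = 14

14


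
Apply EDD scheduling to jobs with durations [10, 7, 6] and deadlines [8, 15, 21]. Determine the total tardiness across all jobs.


Sort by due date (EDD order): [(10, 8), (7, 15), (6, 21)]
Compute completion times and tardiness:
  Job 1: p=10, d=8, C=10, tardiness=max(0,10-8)=2
  Job 2: p=7, d=15, C=17, tardiness=max(0,17-15)=2
  Job 3: p=6, d=21, C=23, tardiness=max(0,23-21)=2
Total tardiness = 6

6


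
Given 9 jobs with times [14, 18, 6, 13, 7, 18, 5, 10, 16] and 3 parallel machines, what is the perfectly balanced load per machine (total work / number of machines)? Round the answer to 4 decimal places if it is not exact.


Total processing time = 14 + 18 + 6 + 13 + 7 + 18 + 5 + 10 + 16 = 107
Number of machines = 3
Ideal balanced load = 107 / 3 = 35.6667

35.6667


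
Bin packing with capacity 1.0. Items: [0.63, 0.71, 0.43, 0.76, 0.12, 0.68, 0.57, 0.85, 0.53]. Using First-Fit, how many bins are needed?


Place items sequentially using First-Fit:
  Item 0.63 -> new Bin 1
  Item 0.71 -> new Bin 2
  Item 0.43 -> new Bin 3
  Item 0.76 -> new Bin 4
  Item 0.12 -> Bin 1 (now 0.75)
  Item 0.68 -> new Bin 5
  Item 0.57 -> Bin 3 (now 1.0)
  Item 0.85 -> new Bin 6
  Item 0.53 -> new Bin 7
Total bins used = 7

7


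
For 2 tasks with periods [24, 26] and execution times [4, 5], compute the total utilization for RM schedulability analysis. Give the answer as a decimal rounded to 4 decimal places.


Compute individual utilizations (exact fractions):
  Task 1: C/T = 4/24 = 1/6 (approx. 0.1667)
  Task 2: C/T = 5/26 (approx. 0.1923)
Total utilization U = 1/6 + 5/26 = 14/39
Rounded to 4 decimal places: U = 0.3590
RM (Liu & Layland) bound for 2 tasks = 0.828427; compare with U = 14/39 (approx. 0.358974)
U <= bound, so schedulable by RM sufficient condition.

0.3590


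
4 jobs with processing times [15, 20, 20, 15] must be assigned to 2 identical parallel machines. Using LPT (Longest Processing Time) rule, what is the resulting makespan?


Sort jobs in decreasing order (LPT): [20, 20, 15, 15]
Assign each job to the least loaded machine:
  Machine 1: jobs [20, 15], load = 35
  Machine 2: jobs [20, 15], load = 35
Makespan = max load = 35

35


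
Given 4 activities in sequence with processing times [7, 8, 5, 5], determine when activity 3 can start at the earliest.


Activity 3 starts after activities 1 through 2 complete.
Predecessor durations: [7, 8]
ES = 7 + 8 = 15

15


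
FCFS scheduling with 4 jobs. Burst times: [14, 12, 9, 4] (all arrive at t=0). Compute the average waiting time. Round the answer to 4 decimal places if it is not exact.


FCFS order (as given): [14, 12, 9, 4]
Waiting times:
  Job 1: wait = 0
  Job 2: wait = 14
  Job 3: wait = 26
  Job 4: wait = 35
Sum of waiting times = 75
Average waiting time = 75/4 = 18.75

18.75


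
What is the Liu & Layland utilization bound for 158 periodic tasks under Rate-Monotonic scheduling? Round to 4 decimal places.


Compute 2^(1/158) = 1.0043966445
Subtract 1: 1.0043966445 - 1 = 0.0043966445
Multiply by n: 158 * 0.0043966445 = 0.6946698310
Round to 4 dp: 0.6947

0.6947


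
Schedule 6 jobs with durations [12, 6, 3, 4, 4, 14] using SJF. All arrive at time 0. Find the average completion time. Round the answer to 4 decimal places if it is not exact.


SJF order (ascending): [3, 4, 4, 6, 12, 14]
Completion times:
  Job 1: burst=3, C=3
  Job 2: burst=4, C=7
  Job 3: burst=4, C=11
  Job 4: burst=6, C=17
  Job 5: burst=12, C=29
  Job 6: burst=14, C=43
Average completion = 110/6 = 18.3333

18.3333


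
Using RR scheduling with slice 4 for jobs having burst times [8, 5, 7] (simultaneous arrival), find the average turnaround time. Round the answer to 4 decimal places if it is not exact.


Time quantum = 4
Execution trace:
  J1 runs 4 units, time = 4
  J2 runs 4 units, time = 8
  J3 runs 4 units, time = 12
  J1 runs 4 units, time = 16
  J2 runs 1 units, time = 17
  J3 runs 3 units, time = 20
Finish times: [16, 17, 20]
Average turnaround = 53/3 = 17.6667

17.6667


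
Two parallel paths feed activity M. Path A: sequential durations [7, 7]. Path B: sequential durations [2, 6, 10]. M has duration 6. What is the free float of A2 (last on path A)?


ES(A2) = sum of predecessors on chain A = 7
EF(A2) = ES + duration = 7 + 7 = 14
Successor of A2 is M. ES(M) = max(sum(A), sum(B)) = max(14, 18) = 18
Free float = ES(successor) - EF(current) = 18 - 14 = 4

4


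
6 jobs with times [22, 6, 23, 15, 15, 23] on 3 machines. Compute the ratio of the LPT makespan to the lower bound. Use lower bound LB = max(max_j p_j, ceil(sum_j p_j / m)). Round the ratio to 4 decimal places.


LPT order: [23, 23, 22, 15, 15, 6]
Machine loads after assignment: [38, 29, 37]
LPT makespan = 38
Lower bound = max(max_job, ceil(total/3)) = max(23, 35) = 35
Ratio = 38 / 35 = 1.0857

1.0857


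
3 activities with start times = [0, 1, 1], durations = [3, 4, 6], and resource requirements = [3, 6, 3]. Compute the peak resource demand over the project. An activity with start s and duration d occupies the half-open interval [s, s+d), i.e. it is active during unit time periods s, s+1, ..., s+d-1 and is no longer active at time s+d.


Each activity i is active on [start_i, start_i + duration_i).
Compute total resource usage per time slot:
  t=0: active resources = [3], total = 3
  t=1: active resources = [3, 6, 3], total = 12
  t=2: active resources = [3, 6, 3], total = 12
  t=3: active resources = [6, 3], total = 9
  t=4: active resources = [6, 3], total = 9
  t=5: active resources = [3], total = 3
  t=6: active resources = [3], total = 3
Peak resource demand = 12

12


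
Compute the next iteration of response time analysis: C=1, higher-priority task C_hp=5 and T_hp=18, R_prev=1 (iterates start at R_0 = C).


R_next = C + ceil(R_prev / T_hp) * C_hp
ceil(1 / 18) = ceil(0.0556) = 1
Interference = 1 * 5 = 5
R_next = 1 + 5 = 6

6


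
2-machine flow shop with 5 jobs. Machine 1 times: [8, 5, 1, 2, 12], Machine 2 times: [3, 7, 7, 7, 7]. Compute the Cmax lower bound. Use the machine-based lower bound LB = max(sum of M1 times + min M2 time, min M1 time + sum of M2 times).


LB1 = sum(M1 times) + min(M2 times) = 28 + 3 = 31
LB2 = min(M1 times) + sum(M2 times) = 1 + 31 = 32
Lower bound = max(LB1, LB2) = max(31, 32) = 32

32


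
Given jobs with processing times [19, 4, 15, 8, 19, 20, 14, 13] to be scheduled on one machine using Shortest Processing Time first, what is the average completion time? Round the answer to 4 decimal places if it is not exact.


Sort jobs by processing time (SPT order): [4, 8, 13, 14, 15, 19, 19, 20]
Compute completion times sequentially:
  Job 1: processing = 4, completes at 4
  Job 2: processing = 8, completes at 12
  Job 3: processing = 13, completes at 25
  Job 4: processing = 14, completes at 39
  Job 5: processing = 15, completes at 54
  Job 6: processing = 19, completes at 73
  Job 7: processing = 19, completes at 92
  Job 8: processing = 20, completes at 112
Sum of completion times = 411
Average completion time = 411/8 = 51.375

51.375


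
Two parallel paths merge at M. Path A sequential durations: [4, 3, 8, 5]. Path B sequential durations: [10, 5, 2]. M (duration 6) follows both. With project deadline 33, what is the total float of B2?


Forward pass: ES(B2) = sum of predecessors on chain B = 10
EF = ES + duration = 10 + 5 = 15
Backward pass: LF(M) = deadline = 33; LS(M) = 33 - 6 = 27
LF(B2) = LS(M) - sum(successors on chain B) = 27 - 2 = 25
LS = LF - duration = 25 - 5 = 20
Total float = LS - ES = 20 - 10 = 10

10


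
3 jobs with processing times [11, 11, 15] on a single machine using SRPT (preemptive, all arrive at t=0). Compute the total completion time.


Since all jobs arrive at t=0, SRPT equals SPT ordering.
SPT order: [11, 11, 15]
Completion times:
  Job 1: p=11, C=11
  Job 2: p=11, C=22
  Job 3: p=15, C=37
Total completion time = 11 + 22 + 37 = 70

70


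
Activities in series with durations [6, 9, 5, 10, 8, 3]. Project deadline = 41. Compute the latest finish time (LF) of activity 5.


LF(activity 5) = deadline - sum of successor durations
Successors: activities 6 through 6 with durations [3]
Sum of successor durations = 3
LF = 41 - 3 = 38

38


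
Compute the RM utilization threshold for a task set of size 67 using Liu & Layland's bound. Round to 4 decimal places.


Compute 2^(1/67) = 1.0103991798
Subtract 1: 1.0103991798 - 1 = 0.0103991798
Multiply by n: 67 * 0.0103991798 = 0.6967450466
Round to 4 dp: 0.6967

0.6967


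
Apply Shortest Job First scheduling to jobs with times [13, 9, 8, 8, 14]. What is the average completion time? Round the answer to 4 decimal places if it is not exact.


SJF order (ascending): [8, 8, 9, 13, 14]
Completion times:
  Job 1: burst=8, C=8
  Job 2: burst=8, C=16
  Job 3: burst=9, C=25
  Job 4: burst=13, C=38
  Job 5: burst=14, C=52
Average completion = 139/5 = 27.8

27.8


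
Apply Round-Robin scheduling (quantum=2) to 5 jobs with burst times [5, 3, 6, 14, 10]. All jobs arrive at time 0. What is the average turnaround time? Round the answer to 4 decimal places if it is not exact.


Time quantum = 2
Execution trace:
  J1 runs 2 units, time = 2
  J2 runs 2 units, time = 4
  J3 runs 2 units, time = 6
  J4 runs 2 units, time = 8
  J5 runs 2 units, time = 10
  J1 runs 2 units, time = 12
  J2 runs 1 units, time = 13
  J3 runs 2 units, time = 15
  J4 runs 2 units, time = 17
  J5 runs 2 units, time = 19
  J1 runs 1 units, time = 20
  J3 runs 2 units, time = 22
  J4 runs 2 units, time = 24
  J5 runs 2 units, time = 26
  J4 runs 2 units, time = 28
  J5 runs 2 units, time = 30
  J4 runs 2 units, time = 32
  J5 runs 2 units, time = 34
  J4 runs 2 units, time = 36
  J4 runs 2 units, time = 38
Finish times: [20, 13, 22, 38, 34]
Average turnaround = 127/5 = 25.4

25.4


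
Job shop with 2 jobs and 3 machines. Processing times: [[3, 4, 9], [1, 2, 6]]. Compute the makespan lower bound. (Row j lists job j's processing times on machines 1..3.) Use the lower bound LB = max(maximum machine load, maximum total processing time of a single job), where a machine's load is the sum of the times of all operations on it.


Machine loads:
  Machine 1: 3 + 1 = 4
  Machine 2: 4 + 2 = 6
  Machine 3: 9 + 6 = 15
Max machine load = 15
Job totals:
  Job 1: 16
  Job 2: 9
Max job total = 16
Lower bound = max(15, 16) = 16

16


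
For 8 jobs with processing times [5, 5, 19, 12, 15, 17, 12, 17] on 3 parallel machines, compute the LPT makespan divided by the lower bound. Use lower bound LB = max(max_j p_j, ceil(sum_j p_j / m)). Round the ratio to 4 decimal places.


LPT order: [19, 17, 17, 15, 12, 12, 5, 5]
Machine loads after assignment: [36, 32, 34]
LPT makespan = 36
Lower bound = max(max_job, ceil(total/3)) = max(19, 34) = 34
Ratio = 36 / 34 = 1.0588

1.0588


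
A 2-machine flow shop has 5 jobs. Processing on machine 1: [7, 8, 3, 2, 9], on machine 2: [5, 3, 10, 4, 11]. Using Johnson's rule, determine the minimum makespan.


Apply Johnson's rule:
  Group 1 (a <= b): [(4, 2, 4), (3, 3, 10), (5, 9, 11)]
  Group 2 (a > b): [(1, 7, 5), (2, 8, 3)]
Optimal job order: [4, 3, 5, 1, 2]
Schedule:
  Job 4: M1 done at 2, M2 done at 6
  Job 3: M1 done at 5, M2 done at 16
  Job 5: M1 done at 14, M2 done at 27
  Job 1: M1 done at 21, M2 done at 32
  Job 2: M1 done at 29, M2 done at 35
Makespan = 35

35


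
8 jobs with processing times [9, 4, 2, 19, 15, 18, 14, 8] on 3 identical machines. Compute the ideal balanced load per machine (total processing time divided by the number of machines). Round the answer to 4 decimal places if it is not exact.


Total processing time = 9 + 4 + 2 + 19 + 15 + 18 + 14 + 8 = 89
Number of machines = 3
Ideal balanced load = 89 / 3 = 29.6667

29.6667


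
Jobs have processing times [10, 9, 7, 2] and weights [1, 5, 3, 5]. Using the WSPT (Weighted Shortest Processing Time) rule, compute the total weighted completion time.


Compute p/w ratios and sort ascending (WSPT): [(2, 5), (9, 5), (7, 3), (10, 1)]
Compute weighted completion times:
  Job (p=2,w=5): C=2, w*C=5*2=10
  Job (p=9,w=5): C=11, w*C=5*11=55
  Job (p=7,w=3): C=18, w*C=3*18=54
  Job (p=10,w=1): C=28, w*C=1*28=28
Total weighted completion time = 147

147


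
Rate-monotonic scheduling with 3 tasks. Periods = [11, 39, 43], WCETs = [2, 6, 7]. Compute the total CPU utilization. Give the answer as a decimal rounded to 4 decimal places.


Compute individual utilizations (exact fractions):
  Task 1: C/T = 2/11 (approx. 0.1818)
  Task 2: C/T = 6/39 = 2/13 (approx. 0.1538)
  Task 3: C/T = 7/43 (approx. 0.1628)
Total utilization U = 2/11 + 2/13 + 7/43 = 3065/6149
Rounded to 4 decimal places: U = 0.4985
RM (Liu & Layland) bound for 3 tasks = 0.779763; compare with U = 3065/6149 (approx. 0.498455)
U <= bound, so schedulable by RM sufficient condition.

0.4985


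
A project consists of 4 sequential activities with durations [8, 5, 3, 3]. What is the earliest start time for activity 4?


Activity 4 starts after activities 1 through 3 complete.
Predecessor durations: [8, 5, 3]
ES = 8 + 5 + 3 = 16

16


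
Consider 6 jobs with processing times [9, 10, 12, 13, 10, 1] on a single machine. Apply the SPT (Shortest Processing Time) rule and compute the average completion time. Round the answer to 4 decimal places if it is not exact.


Sort jobs by processing time (SPT order): [1, 9, 10, 10, 12, 13]
Compute completion times sequentially:
  Job 1: processing = 1, completes at 1
  Job 2: processing = 9, completes at 10
  Job 3: processing = 10, completes at 20
  Job 4: processing = 10, completes at 30
  Job 5: processing = 12, completes at 42
  Job 6: processing = 13, completes at 55
Sum of completion times = 158
Average completion time = 158/6 = 26.3333

26.3333


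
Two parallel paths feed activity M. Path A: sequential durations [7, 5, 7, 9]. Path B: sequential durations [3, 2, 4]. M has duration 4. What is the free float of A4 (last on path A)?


ES(A4) = sum of predecessors on chain A = 19
EF(A4) = ES + duration = 19 + 9 = 28
Successor of A4 is M. ES(M) = max(sum(A), sum(B)) = max(28, 9) = 28
Free float = ES(successor) - EF(current) = 28 - 28 = 0

0


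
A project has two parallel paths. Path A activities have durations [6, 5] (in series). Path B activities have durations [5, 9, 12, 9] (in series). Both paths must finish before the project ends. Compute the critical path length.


Path A total = 6 + 5 = 11
Path B total = 5 + 9 + 12 + 9 = 35
Critical path = longest path = max(11, 35) = 35

35


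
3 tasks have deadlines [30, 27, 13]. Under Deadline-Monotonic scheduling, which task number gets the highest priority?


Sort tasks by relative deadline (ascending):
  Task 3: deadline = 13
  Task 2: deadline = 27
  Task 1: deadline = 30
Priority order (highest first): [3, 2, 1]
Highest priority task = 3

3


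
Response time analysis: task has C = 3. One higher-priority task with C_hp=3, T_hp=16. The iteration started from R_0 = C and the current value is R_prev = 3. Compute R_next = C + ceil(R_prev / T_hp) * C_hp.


R_next = C + ceil(R_prev / T_hp) * C_hp
ceil(3 / 16) = ceil(0.1875) = 1
Interference = 1 * 3 = 3
R_next = 3 + 3 = 6

6


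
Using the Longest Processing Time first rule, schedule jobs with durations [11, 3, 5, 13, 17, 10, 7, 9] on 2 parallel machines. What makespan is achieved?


Sort jobs in decreasing order (LPT): [17, 13, 11, 10, 9, 7, 5, 3]
Assign each job to the least loaded machine:
  Machine 1: jobs [17, 10, 7, 3], load = 37
  Machine 2: jobs [13, 11, 9, 5], load = 38
Makespan = max load = 38

38


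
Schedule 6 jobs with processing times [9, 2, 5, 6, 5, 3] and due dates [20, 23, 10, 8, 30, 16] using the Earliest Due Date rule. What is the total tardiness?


Sort by due date (EDD order): [(6, 8), (5, 10), (3, 16), (9, 20), (2, 23), (5, 30)]
Compute completion times and tardiness:
  Job 1: p=6, d=8, C=6, tardiness=max(0,6-8)=0
  Job 2: p=5, d=10, C=11, tardiness=max(0,11-10)=1
  Job 3: p=3, d=16, C=14, tardiness=max(0,14-16)=0
  Job 4: p=9, d=20, C=23, tardiness=max(0,23-20)=3
  Job 5: p=2, d=23, C=25, tardiness=max(0,25-23)=2
  Job 6: p=5, d=30, C=30, tardiness=max(0,30-30)=0
Total tardiness = 6

6


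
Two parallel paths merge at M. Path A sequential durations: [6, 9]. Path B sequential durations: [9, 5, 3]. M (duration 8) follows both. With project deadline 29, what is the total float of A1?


Forward pass: ES(A1) = sum of predecessors on chain A = 0
EF = ES + duration = 0 + 6 = 6
Backward pass: LF(M) = deadline = 29; LS(M) = 29 - 8 = 21
LF(A1) = LS(M) - sum(successors on chain A) = 21 - 9 = 12
LS = LF - duration = 12 - 6 = 6
Total float = LS - ES = 6 - 0 = 6

6
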